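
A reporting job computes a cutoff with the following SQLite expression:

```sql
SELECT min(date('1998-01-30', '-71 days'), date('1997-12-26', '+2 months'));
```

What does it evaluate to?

date('1998-01-30', '-71 days') → 1997-11-20.
date('1997-12-26', '+2 months') → 1998-02-26.
Earlier of the two is 1997-11-20.

1997-11-20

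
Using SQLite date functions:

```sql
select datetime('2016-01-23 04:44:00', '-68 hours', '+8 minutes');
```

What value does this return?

-68 hours from 2016-01-23 04:44:00 is 2016-01-20 08:44:00 (crosses midnight).
+8 minutes from 2016-01-20 08:44:00 is 2016-01-20 08:52:00.

2016-01-20 08:52:00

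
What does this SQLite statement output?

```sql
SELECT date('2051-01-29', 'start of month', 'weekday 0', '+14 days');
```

2051-01-15

`start of month` rewinds 2051-01-29 to 2051-01-01.
`weekday 0` advances to the next Sunday; 2051-01-01 is already a Sunday, so it stays at 2051-01-01.
Advancing 14 more days within January lands on 2051-01-15.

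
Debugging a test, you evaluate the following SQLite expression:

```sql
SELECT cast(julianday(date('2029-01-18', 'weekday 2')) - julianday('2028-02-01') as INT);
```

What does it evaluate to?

`weekday 2` advances to the next Tuesday; 2029-01-18 is a Thursday, so it moves forward to 2029-01-23.
28 days remain in February 2028 after the 1st (29 − 1).
Full months from March 2028 through December 2028 contribute their day counts.
Then 23 days into January 2029.
Total: 28 + 31 + 30 + 31 + 30 + 31 + 31 + 30 + 31 + 30 + 31 + 23 = 357.

357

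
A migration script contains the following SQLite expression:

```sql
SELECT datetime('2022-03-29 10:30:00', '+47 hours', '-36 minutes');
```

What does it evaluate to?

2022-03-31 08:54:00

+47 hours from 2022-03-29 10:30:00 is 2022-03-31 09:30:00 (crosses midnight).
-36 minutes from 2022-03-31 09:30:00 is 2022-03-31 08:54:00.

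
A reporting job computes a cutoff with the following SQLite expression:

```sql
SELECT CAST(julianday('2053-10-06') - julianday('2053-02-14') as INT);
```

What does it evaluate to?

14 days remain in February 2053 after the 14th (28 − 14).
Full months from March 2053 through September 2053 contribute their day counts.
Then 6 days into October 2053.
Total: 14 + 31 + 30 + 31 + 30 + 31 + 31 + 30 + 6 = 234.

234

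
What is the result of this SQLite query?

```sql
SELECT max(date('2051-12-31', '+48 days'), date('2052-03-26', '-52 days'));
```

2052-02-17

date('2051-12-31', '+48 days') → 2052-02-17.
date('2052-03-26', '-52 days') → 2052-02-03.
Later of the two is 2052-02-17.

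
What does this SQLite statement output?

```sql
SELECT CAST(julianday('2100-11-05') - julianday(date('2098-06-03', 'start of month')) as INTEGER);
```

`start of month` rewinds 2098-06-03 to 2098-06-01.
29 days remain in June 2098 after the 1st (30 − 1).
Full months from July 2098 through October 2100 contribute their day counts.
Then 5 days into November 2100.
Total: 29 + 31 + 31 + 30 + 31 + 30 + 31 + 31 + 28 + 31 + 30 + 31 + 30 + 31 + 31 + 30 + 31 + 30 + 31 + 31 + 28 + 31 + 30 + 31 + 30 + 31 + 31 + 30 + 31 + 5 = 887.

887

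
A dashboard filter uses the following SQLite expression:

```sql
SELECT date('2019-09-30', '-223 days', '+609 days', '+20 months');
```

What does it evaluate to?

Applying '-223 days' to 2019-09-30: counting 223 days back gives 2019-02-19.
Applying '+609 days' to 2019-02-19: counting 609 days forward gives 2020-10-20.
Adding +20 months to 2020-10-20 gives 2022-06-20.

2022-06-20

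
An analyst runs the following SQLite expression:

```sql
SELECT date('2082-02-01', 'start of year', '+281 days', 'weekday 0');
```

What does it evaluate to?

2082-10-11

`start of year` rewinds 2082-02-01 to 2082-01-01.
Applying '+281 days' to 2082-01-01: counting 281 days forward gives 2082-10-09.
`weekday 0` advances to the next Sunday; 2082-10-09 is a Friday, so it moves forward to 2082-10-11.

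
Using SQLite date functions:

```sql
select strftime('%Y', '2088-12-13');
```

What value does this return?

`%Y` extracts the 4-digit year: 2088.

2088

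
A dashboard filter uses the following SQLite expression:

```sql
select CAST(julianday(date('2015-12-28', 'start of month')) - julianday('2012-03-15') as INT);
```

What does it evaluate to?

1356

`start of month` rewinds 2015-12-28 to 2015-12-01.
16 days remain in March 2012 after the 15th (31 − 15).
Full months from April 2012 through November 2015 contribute their day counts.
Then 1 day into December 2015.
Total: 16 + 30 + 31 + 30 + 31 + 31 + 30 + 31 + 30 + 31 + 31 + 28 + 31 + 30 + 31 + 30 + 31 + 31 + 30 + 31 + 30 + 31 + 31 + 28 + 31 + 30 + 31 + 30 + 31 + 31 + 30 + 31 + 30 + 31 + 31 + 28 + 31 + 30 + 31 + 30 + 31 + 31 + 30 + 31 + 30 + 1 = 1356.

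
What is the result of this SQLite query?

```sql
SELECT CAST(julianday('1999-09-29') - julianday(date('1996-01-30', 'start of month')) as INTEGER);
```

1367

`start of month` rewinds 1996-01-30 to 1996-01-01.
30 days remain in January 1996 after the 1st (31 − 1).
Full months from February 1996 through August 1999 contribute their day counts.
Then 29 days into September 1999.
Total: 30 + 29 + 31 + 30 + 31 + 30 + 31 + 31 + 30 + 31 + 30 + 31 + 31 + 28 + 31 + 30 + 31 + 30 + 31 + 31 + 30 + 31 + 30 + 31 + 31 + 28 + 31 + 30 + 31 + 30 + 31 + 31 + 30 + 31 + 30 + 31 + 31 + 28 + 31 + 30 + 31 + 30 + 31 + 31 + 29 = 1367.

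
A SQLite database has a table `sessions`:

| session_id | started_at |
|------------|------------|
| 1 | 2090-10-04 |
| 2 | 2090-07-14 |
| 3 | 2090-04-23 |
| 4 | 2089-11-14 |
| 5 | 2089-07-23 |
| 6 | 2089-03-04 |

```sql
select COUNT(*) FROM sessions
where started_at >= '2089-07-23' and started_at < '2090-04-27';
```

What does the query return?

Rows in [2089-07-23, 2090-04-27): 2090-04-23, 2089-11-14, 2089-07-23 → 3 rows.

3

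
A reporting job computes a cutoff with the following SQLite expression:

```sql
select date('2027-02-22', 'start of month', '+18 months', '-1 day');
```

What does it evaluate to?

2028-07-31

`start of month` rewinds 2027-02-22 to 2027-02-01.
Adding +18 months to 2027-02-01 gives 2028-08-01.
Going back 1 day from 2028-08-01 reaches 2028-07-31 (last day of July, 31 days).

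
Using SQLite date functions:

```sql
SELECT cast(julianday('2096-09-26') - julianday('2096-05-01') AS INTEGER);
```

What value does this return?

30 days remain in May 2096 after the 1st (31 − 1).
June 2096: 30 days.
July 2096: 31 days.
August 2096: 31 days.
Then 26 days into September 2096.
Total: 30 + 30 + 31 + 31 + 26 = 148.

148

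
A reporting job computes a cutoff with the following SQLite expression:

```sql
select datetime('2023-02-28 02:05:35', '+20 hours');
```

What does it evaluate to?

+20 hours from 2023-02-28 02:05:35 is 2023-02-28 22:05:35.

2023-02-28 22:05:35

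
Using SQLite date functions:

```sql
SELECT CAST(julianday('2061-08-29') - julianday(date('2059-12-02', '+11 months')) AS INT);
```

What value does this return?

Adding +11 months to 2059-12-02 gives 2060-11-02.
28 days remain in November 2060 after the 2nd (30 − 2).
Full months from December 2060 through July 2061 contribute their day counts.
Then 29 days into August 2061.
Total: 28 + 31 + 31 + 28 + 31 + 30 + 31 + 30 + 31 + 29 = 300.

300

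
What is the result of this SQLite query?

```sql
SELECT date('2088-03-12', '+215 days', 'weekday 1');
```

Applying '+215 days' to 2088-03-12: counting 215 days forward gives 2088-10-13.
`weekday 1` advances to the next Monday; 2088-10-13 is a Wednesday, so it moves forward to 2088-10-18.

2088-10-18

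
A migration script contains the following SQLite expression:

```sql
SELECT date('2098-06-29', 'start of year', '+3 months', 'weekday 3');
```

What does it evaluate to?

`start of year` rewinds 2098-06-29 to 2098-01-01.
Adding +3 months to 2098-01-01 gives 2098-04-01.
`weekday 3` advances to the next Wednesday; 2098-04-01 is a Tuesday, so it moves forward to 2098-04-02.

2098-04-02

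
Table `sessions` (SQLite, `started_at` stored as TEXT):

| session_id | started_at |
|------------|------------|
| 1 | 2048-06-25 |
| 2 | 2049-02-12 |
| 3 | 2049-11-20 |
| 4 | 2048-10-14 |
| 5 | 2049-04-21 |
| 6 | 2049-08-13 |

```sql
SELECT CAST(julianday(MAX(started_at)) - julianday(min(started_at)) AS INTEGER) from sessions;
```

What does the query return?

MIN = 2048-06-25, MAX = 2049-11-20.
5 days remain in June 2048 after the 25th (30 − 25).
Full months from July 2048 through October 2049 contribute their day counts.
Then 20 days into November 2049.
Total: 5 + 31 + 31 + 30 + 31 + 30 + 31 + 31 + 28 + 31 + 30 + 31 + 30 + 31 + 31 + 30 + 31 + 20 = 513.

513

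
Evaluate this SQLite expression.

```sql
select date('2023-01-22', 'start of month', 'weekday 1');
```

2023-01-02

`start of month` rewinds 2023-01-22 to 2023-01-01.
`weekday 1` advances to the next Monday; 2023-01-01 is a Sunday, so it moves forward to 2023-01-02.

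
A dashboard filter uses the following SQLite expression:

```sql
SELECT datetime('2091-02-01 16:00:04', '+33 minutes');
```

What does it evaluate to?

+33 minutes from 2091-02-01 16:00:04 is 2091-02-01 16:33:04.

2091-02-01 16:33:04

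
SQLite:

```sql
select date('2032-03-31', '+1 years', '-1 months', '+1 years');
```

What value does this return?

2034-03-03

Adding +1 year to 2032-03-31 gives 2033-03-31.
Adding -1 month to 2033-03-31 targets 2033-02-31. February 2033 has only 28 days, so SQLite normalizes the 3-day overflow forward to 2033-03-03.
Adding +1 year to 2033-03-03 gives 2034-03-03.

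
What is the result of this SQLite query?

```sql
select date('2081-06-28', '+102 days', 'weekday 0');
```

2081-10-12

Applying '+102 days' to 2081-06-28: counting 102 days forward gives 2081-10-08.
`weekday 0` advances to the next Sunday; 2081-10-08 is a Wednesday, so it moves forward to 2081-10-12.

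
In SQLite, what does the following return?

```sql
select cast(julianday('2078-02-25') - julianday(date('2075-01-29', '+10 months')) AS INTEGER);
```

819

Adding +10 months to 2075-01-29 gives 2075-11-29.
1 day remains in November 2075 after the 29th (30 − 29).
Full months from December 2075 through January 2078 contribute their day counts.
Then 25 days into February 2078.
Total: 1 + 31 + 31 + 29 + 31 + 30 + 31 + 30 + 31 + 31 + 30 + 31 + 30 + 31 + 31 + 28 + 31 + 30 + 31 + 30 + 31 + 31 + 30 + 31 + 30 + 31 + 31 + 25 = 819.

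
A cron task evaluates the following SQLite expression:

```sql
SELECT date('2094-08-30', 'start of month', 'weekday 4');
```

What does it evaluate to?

`start of month` rewinds 2094-08-30 to 2094-08-01.
`weekday 4` advances to the next Thursday; 2094-08-01 is a Sunday, so it moves forward to 2094-08-05.

2094-08-05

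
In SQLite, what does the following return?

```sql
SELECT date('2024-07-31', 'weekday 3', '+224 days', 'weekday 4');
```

2025-03-13

`weekday 3` advances to the next Wednesday; 2024-07-31 is already a Wednesday, so it stays at 2024-07-31.
Applying '+224 days' to 2024-07-31: counting 224 days forward gives 2025-03-12.
`weekday 4` advances to the next Thursday; 2025-03-12 is a Wednesday, so it moves forward to 2025-03-13.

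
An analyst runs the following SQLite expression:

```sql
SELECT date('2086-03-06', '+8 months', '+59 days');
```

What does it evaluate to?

Adding +8 months to 2086-03-06 gives 2086-11-06.
Applying '+59 days' to 2086-11-06: counting 59 days forward gives 2087-01-04.

2087-01-04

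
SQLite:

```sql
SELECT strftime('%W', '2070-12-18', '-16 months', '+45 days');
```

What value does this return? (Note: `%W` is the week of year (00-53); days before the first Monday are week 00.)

First apply '-16 months', '+45 days': 2070-12-18 → 2069-10-02.
2069-10-02 is a Wednesday. SQLite's %W counts Mondays since the year started; the result is 39.

39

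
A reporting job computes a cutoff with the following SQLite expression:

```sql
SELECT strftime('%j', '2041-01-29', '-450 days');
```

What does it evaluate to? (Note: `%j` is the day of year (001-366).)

First apply '-450 days': 2041-01-29 → 2039-11-06.
Day-of-year for 2039-11-06: days since 2039-01-01 inclusive = 310, zero-padded to 310.

310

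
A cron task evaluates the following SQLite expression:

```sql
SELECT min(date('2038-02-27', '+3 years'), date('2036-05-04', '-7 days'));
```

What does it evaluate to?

date('2038-02-27', '+3 years') → 2041-02-27.
date('2036-05-04', '-7 days') → 2036-04-27.
Earlier of the two is 2036-04-27.

2036-04-27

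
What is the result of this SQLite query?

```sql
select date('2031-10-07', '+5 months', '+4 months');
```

Adding +5 months to 2031-10-07 gives 2032-03-07.
Adding +4 months to 2032-03-07 gives 2032-07-07.

2032-07-07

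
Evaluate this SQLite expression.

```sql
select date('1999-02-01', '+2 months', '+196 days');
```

1999-10-14

Adding +2 months to 1999-02-01 gives 1999-04-01.
Applying '+196 days' to 1999-04-01: counting 196 days forward gives 1999-10-14.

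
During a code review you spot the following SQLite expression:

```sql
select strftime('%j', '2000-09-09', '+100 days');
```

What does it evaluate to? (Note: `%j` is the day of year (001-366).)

First apply '+100 days': 2000-09-09 → 2000-12-18.
Day-of-year for 2000-12-18: days since 2000-01-01 inclusive = 353, zero-padded to 353.

353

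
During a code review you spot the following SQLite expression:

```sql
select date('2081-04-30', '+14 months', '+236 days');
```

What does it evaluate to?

2083-02-21

Adding +14 months to 2081-04-30 gives 2082-06-30.
Applying '+236 days' to 2082-06-30: counting 236 days forward gives 2083-02-21.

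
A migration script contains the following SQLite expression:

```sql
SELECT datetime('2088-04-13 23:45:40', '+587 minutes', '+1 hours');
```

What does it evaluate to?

587 minutes = 9h 47m; +587 minutes from 2088-04-13 23:45:40 is 2088-04-14 09:32:40 (crosses midnight).
+1 hours from 2088-04-14 09:32:40 is 2088-04-14 10:32:40.

2088-04-14 10:32:40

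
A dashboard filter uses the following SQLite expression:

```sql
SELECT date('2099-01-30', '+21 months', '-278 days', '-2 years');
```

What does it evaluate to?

Adding +21 months to 2099-01-30 gives 2100-10-30.
Applying '-278 days' to 2100-10-30: counting 278 days back gives 2100-01-25.
Adding -2 years to 2100-01-25 gives 2098-01-25.

2098-01-25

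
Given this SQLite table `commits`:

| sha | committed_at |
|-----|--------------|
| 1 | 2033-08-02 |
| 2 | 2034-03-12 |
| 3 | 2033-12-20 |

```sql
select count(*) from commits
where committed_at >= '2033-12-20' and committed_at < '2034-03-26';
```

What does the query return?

Rows in [2033-12-20, 2034-03-26): 2034-03-12, 2033-12-20 → 2 rows.

2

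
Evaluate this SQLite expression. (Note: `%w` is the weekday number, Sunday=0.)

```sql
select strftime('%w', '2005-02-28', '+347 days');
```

5

First apply '+347 days': 2005-02-28 → 2006-02-10.
2006-02-10 is a Friday; with Sunday=0 that is 5.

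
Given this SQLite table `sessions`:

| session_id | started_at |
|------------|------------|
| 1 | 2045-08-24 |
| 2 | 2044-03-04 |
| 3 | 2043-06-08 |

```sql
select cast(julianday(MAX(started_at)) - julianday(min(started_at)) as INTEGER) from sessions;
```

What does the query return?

MIN = 2043-06-08, MAX = 2045-08-24.
22 days remain in June 2043 after the 8th (30 − 8).
Full months from July 2043 through July 2045 contribute their day counts.
Then 24 days into August 2045.
Total: 22 + 31 + 31 + 30 + 31 + 30 + 31 + 31 + 29 + 31 + 30 + 31 + 30 + 31 + 31 + 30 + 31 + 30 + 31 + 31 + 28 + 31 + 30 + 31 + 30 + 31 + 24 = 808.

808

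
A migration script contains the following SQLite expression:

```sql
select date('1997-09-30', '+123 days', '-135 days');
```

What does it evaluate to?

Applying '+123 days' to 1997-09-30: counting 123 days forward gives 1998-01-31.
Applying '-135 days' to 1998-01-31: counting 135 days back gives 1997-09-18.

1997-09-18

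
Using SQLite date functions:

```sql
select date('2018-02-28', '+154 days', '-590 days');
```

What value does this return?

Applying '+154 days' to 2018-02-28: counting 154 days forward gives 2018-08-01.
Applying '-590 days' to 2018-08-01: counting 590 days back gives 2016-12-19.

2016-12-19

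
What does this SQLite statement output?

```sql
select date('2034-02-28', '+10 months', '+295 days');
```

2035-10-19

Adding +10 months to 2034-02-28 gives 2034-12-28.
Applying '+295 days' to 2034-12-28: counting 295 days forward gives 2035-10-19.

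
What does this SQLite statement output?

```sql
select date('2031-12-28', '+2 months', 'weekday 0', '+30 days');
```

Adding +2 months to 2031-12-28 gives 2032-02-28.
`weekday 0` advances to the next Sunday; 2032-02-28 is a Saturday, so it moves forward to 2032-02-29.
February 2032 has 29 days; 0 remain after the 29th, so 1 days reach 2032-03-01.
Advancing 29 more days within March lands on 2032-03-30.

2032-03-30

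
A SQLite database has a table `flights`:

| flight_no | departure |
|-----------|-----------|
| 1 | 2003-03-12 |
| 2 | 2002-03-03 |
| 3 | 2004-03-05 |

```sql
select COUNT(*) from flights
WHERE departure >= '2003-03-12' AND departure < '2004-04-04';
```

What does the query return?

2

Rows in [2003-03-12, 2004-04-04): 2003-03-12, 2004-03-05 → 2 rows.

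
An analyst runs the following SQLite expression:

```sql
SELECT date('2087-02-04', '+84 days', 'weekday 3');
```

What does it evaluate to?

2087-04-30

Applying '+84 days' to 2087-02-04: counting 84 days forward gives 2087-04-29.
`weekday 3` advances to the next Wednesday; 2087-04-29 is a Tuesday, so it moves forward to 2087-04-30.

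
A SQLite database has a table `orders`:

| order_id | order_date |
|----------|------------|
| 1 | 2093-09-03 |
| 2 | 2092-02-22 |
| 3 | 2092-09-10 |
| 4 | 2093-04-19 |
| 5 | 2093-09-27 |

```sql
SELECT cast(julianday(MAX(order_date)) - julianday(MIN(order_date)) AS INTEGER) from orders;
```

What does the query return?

583

MIN = 2092-02-22, MAX = 2093-09-27.
7 days remain in February 2092 after the 22nd (29 − 22).
Full months from March 2092 through August 2093 contribute their day counts.
Then 27 days into September 2093.
Total: 7 + 31 + 30 + 31 + 30 + 31 + 31 + 30 + 31 + 30 + 31 + 31 + 28 + 31 + 30 + 31 + 30 + 31 + 31 + 27 = 583.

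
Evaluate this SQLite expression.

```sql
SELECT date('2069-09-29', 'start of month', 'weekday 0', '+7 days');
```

`start of month` rewinds 2069-09-29 to 2069-09-01.
`weekday 0` advances to the next Sunday; 2069-09-01 is already a Sunday, so it stays at 2069-09-01.
Advancing 7 more days within September lands on 2069-09-08.

2069-09-08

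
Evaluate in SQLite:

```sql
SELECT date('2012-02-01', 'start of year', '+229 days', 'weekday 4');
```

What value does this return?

2012-08-23

`start of year` rewinds 2012-02-01 to 2012-01-01.
Applying '+229 days' to 2012-01-01: counting 229 days forward gives 2012-08-17.
`weekday 4` advances to the next Thursday; 2012-08-17 is a Friday, so it moves forward to 2012-08-23.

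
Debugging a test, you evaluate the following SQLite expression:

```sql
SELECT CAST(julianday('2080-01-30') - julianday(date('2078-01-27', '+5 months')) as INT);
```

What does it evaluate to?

582

Adding +5 months to 2078-01-27 gives 2078-06-27.
3 days remain in June 2078 after the 27th (30 − 27).
Full months from July 2078 through December 2079 contribute their day counts.
Then 30 days into January 2080.
Total: 3 + 31 + 31 + 30 + 31 + 30 + 31 + 31 + 28 + 31 + 30 + 31 + 30 + 31 + 31 + 30 + 31 + 30 + 31 + 30 = 582.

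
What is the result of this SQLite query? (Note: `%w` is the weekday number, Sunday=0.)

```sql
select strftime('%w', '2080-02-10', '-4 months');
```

2

First apply '-4 months': 2080-02-10 → 2079-10-10.
2079-10-10 is a Tuesday; with Sunday=0 that is 2.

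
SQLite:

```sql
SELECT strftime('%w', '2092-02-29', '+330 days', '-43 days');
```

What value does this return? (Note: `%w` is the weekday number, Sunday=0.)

5

First apply '+330 days', '-43 days': 2092-02-29 → 2092-12-12.
2092-12-12 is a Friday; with Sunday=0 that is 5.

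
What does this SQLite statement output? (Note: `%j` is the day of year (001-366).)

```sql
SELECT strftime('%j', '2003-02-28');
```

Day-of-year for 2003-02-28: days since 2003-01-01 inclusive = 59, zero-padded to 059.

059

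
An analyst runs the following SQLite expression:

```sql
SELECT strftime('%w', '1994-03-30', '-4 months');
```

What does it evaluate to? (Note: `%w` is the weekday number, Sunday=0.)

2

First apply '-4 months': 1994-03-30 → 1993-11-30.
1993-11-30 is a Tuesday; with Sunday=0 that is 2.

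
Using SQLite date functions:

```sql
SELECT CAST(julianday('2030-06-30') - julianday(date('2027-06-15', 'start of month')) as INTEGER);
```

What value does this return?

1125

`start of month` rewinds 2027-06-15 to 2027-06-01.
29 days remain in June 2027 after the 1st (30 − 1).
Full months from July 2027 through May 2030 contribute their day counts.
Then 30 days into June 2030.
Total: 29 + 31 + 31 + 30 + 31 + 30 + 31 + 31 + 29 + 31 + 30 + 31 + 30 + 31 + 31 + 30 + 31 + 30 + 31 + 31 + 28 + 31 + 30 + 31 + 30 + 31 + 31 + 30 + 31 + 30 + 31 + 31 + 28 + 31 + 30 + 31 + 30 = 1125.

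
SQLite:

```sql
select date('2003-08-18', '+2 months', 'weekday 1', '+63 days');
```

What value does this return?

2003-12-22

Adding +2 months to 2003-08-18 gives 2003-10-18.
`weekday 1` advances to the next Monday; 2003-10-18 is a Saturday, so it moves forward to 2003-10-20.
Applying '+63 days' to 2003-10-20: counting 63 days forward gives 2003-12-22.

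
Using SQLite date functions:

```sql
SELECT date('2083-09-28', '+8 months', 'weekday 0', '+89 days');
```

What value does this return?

Adding +8 months to 2083-09-28 gives 2084-05-28.
`weekday 0` advances to the next Sunday; 2084-05-28 is already a Sunday, so it stays at 2084-05-28.
Applying '+89 days' to 2084-05-28: counting 89 days forward gives 2084-08-25.

2084-08-25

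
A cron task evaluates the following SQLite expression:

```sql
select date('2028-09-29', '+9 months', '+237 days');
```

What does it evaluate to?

2030-02-21

Adding +9 months to 2028-09-29 gives 2029-06-29.
Applying '+237 days' to 2029-06-29: counting 237 days forward gives 2030-02-21.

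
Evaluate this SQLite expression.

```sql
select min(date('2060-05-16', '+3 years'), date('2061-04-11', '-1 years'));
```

2060-04-11

date('2060-05-16', '+3 years') → 2063-05-16.
date('2061-04-11', '-1 years') → 2060-04-11.
Earlier of the two is 2060-04-11.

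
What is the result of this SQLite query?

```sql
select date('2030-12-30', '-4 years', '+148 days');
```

2027-05-27

Adding -4 years to 2030-12-30 gives 2026-12-30.
Applying '+148 days' to 2026-12-30: counting 148 days forward gives 2027-05-27.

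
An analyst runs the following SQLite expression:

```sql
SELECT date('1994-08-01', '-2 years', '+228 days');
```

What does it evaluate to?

Adding -2 years to 1994-08-01 gives 1992-08-01.
Applying '+228 days' to 1992-08-01: counting 228 days forward gives 1993-03-17.

1993-03-17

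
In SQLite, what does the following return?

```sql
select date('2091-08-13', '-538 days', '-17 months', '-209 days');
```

2088-02-25

Applying '-538 days' to 2091-08-13: counting 538 days back gives 2090-02-21.
Adding -17 months to 2090-02-21 gives 2088-09-21.
Applying '-209 days' to 2088-09-21: counting 209 days back gives 2088-02-25.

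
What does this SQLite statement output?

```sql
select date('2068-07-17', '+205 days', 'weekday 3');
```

2069-02-13

Applying '+205 days' to 2068-07-17: counting 205 days forward gives 2069-02-07.
`weekday 3` advances to the next Wednesday; 2069-02-07 is a Thursday, so it moves forward to 2069-02-13.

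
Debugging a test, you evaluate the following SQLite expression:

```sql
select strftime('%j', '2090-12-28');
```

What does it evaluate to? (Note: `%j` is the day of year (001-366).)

Day-of-year for 2090-12-28: days since 2090-01-01 inclusive = 362, zero-padded to 362.

362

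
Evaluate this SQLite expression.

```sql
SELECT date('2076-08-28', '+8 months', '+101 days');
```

Adding +8 months to 2076-08-28 gives 2077-04-28.
Applying '+101 days' to 2077-04-28: counting 101 days forward gives 2077-08-07.

2077-08-07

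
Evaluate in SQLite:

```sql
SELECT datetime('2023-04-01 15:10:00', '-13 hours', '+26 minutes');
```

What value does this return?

2023-04-01 02:36:00

-13 hours from 2023-04-01 15:10:00 is 2023-04-01 02:10:00.
+26 minutes from 2023-04-01 02:10:00 is 2023-04-01 02:36:00.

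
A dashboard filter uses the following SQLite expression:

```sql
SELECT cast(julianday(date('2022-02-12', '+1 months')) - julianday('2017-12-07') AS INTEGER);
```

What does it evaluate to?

1556

Adding +1 month to 2022-02-12 gives 2022-03-12.
24 days remain in December 2017 after the 7th (31 − 7).
Full months from January 2018 through February 2022 contribute their day counts.
Then 12 days into March 2022.
Total: 24 + 31 + 28 + 31 + 30 + 31 + 30 + 31 + 31 + 30 + 31 + 30 + 31 + 31 + 28 + 31 + 30 + 31 + 30 + 31 + 31 + 30 + 31 + 30 + 31 + 31 + 29 + 31 + 30 + 31 + 30 + 31 + 31 + 30 + 31 + 30 + 31 + 31 + 28 + 31 + 30 + 31 + 30 + 31 + 31 + 30 + 31 + 30 + 31 + 31 + 28 + 12 = 1556.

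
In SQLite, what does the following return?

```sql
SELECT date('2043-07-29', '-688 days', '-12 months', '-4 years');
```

2036-09-09

Applying '-688 days' to 2043-07-29: counting 688 days back gives 2041-09-09.
Adding -12 months to 2041-09-09 gives 2040-09-09.
Adding -4 years to 2040-09-09 gives 2036-09-09.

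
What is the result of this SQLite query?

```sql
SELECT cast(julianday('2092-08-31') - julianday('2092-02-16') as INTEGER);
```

197

13 days remain in February 2092 after the 16th (29 − 16).
March 2092: 31 days.
April 2092: 30 days.
May 2092: 31 days.
June 2092: 30 days.
July 2092: 31 days.
Then 31 days into August 2092.
Total: 13 + 31 + 30 + 31 + 30 + 31 + 31 = 197.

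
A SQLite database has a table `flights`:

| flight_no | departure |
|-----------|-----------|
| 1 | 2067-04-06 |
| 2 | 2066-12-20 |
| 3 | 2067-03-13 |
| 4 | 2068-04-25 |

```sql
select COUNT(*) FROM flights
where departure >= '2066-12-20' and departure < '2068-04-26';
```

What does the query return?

Rows in [2066-12-20, 2068-04-26): 2067-04-06, 2066-12-20, 2067-03-13, 2068-04-25 → 4 rows.

4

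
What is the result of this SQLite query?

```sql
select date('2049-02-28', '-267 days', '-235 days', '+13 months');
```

Applying '-267 days' to 2049-02-28: counting 267 days back gives 2048-06-06.
Applying '-235 days' to 2048-06-06: counting 235 days back gives 2047-10-15.
Adding +13 months to 2047-10-15 gives 2048-11-15.

2048-11-15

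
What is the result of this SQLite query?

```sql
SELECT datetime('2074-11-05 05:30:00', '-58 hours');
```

-58 hours from 2074-11-05 05:30:00 is 2074-11-02 19:30:00 (crosses midnight).

2074-11-02 19:30:00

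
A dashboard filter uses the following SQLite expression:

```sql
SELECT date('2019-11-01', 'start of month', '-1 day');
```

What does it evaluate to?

2019-10-31

`start of month` rewinds 2019-11-01 to 2019-11-01.
Going back 1 day from 2019-11-01 reaches 2019-10-31 (last day of October, 31 days).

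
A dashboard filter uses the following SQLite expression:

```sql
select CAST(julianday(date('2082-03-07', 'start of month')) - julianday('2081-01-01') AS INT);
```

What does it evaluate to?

`start of month` rewinds 2082-03-07 to 2082-03-01.
30 days remain in January 2081 after the 1st (31 − 1).
Full months from February 2081 through February 2082 contribute their day counts.
Then 1 day into March 2082.
Total: 30 + 28 + 31 + 30 + 31 + 30 + 31 + 31 + 30 + 31 + 30 + 31 + 31 + 28 + 1 = 424.

424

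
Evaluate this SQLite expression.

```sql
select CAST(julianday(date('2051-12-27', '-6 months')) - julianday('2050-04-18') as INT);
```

Adding -6 months to 2051-12-27 gives 2051-06-27.
12 days remain in April 2050 after the 18th (30 − 18).
Full months from May 2050 through May 2051 contribute their day counts.
Then 27 days into June 2051.
Total: 12 + 31 + 30 + 31 + 31 + 30 + 31 + 30 + 31 + 31 + 28 + 31 + 30 + 31 + 27 = 435.

435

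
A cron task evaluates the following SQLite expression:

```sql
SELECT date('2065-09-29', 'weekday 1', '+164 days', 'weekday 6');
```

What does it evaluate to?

`weekday 1` advances to the next Monday; 2065-09-29 is a Tuesday, so it moves forward to 2065-10-05.
Applying '+164 days' to 2065-10-05: counting 164 days forward gives 2066-03-18.
`weekday 6` advances to the next Saturday; 2066-03-18 is a Thursday, so it moves forward to 2066-03-20.

2066-03-20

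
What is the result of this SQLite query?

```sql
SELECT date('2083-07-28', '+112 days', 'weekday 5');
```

Applying '+112 days' to 2083-07-28: counting 112 days forward gives 2083-11-17.
`weekday 5` advances to the next Friday; 2083-11-17 is a Wednesday, so it moves forward to 2083-11-19.

2083-11-19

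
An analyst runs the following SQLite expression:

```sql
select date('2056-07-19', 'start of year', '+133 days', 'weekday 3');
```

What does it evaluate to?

`start of year` rewinds 2056-07-19 to 2056-01-01.
Applying '+133 days' to 2056-01-01: counting 133 days forward gives 2056-05-13.
`weekday 3` advances to the next Wednesday; 2056-05-13 is a Saturday, so it moves forward to 2056-05-17.

2056-05-17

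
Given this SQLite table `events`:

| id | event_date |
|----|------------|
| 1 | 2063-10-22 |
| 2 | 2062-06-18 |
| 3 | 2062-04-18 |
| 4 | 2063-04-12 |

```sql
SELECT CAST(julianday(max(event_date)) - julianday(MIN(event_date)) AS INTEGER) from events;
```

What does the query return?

MIN = 2062-04-18, MAX = 2063-10-22.
12 days remain in April 2062 after the 18th (30 − 18).
Full months from May 2062 through September 2063 contribute their day counts.
Then 22 days into October 2063.
Total: 12 + 31 + 30 + 31 + 31 + 30 + 31 + 30 + 31 + 31 + 28 + 31 + 30 + 31 + 30 + 31 + 31 + 30 + 22 = 552.

552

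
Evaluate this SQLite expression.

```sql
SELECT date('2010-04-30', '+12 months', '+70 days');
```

2011-07-09

Adding +12 months to 2010-04-30 gives 2011-04-30.
Applying '+70 days' to 2011-04-30: counting 70 days forward gives 2011-07-09.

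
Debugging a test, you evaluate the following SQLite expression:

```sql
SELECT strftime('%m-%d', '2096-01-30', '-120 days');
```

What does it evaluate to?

10-02

First apply '-120 days': 2096-01-30 → 2095-10-02.
`%m-%d` extracts the month-day: 10-02.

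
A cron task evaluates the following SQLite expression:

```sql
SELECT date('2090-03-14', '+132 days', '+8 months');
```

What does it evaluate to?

2091-03-24

Applying '+132 days' to 2090-03-14: counting 132 days forward gives 2090-07-24.
Adding +8 months to 2090-07-24 gives 2091-03-24.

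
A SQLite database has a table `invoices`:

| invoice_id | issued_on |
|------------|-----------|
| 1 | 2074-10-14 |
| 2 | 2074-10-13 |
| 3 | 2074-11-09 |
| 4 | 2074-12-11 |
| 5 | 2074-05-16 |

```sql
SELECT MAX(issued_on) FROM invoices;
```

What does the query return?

2074-12-11

MAX over {2074-05-16, 2074-10-13, 2074-10-14, 2074-11-09, 2074-12-11}.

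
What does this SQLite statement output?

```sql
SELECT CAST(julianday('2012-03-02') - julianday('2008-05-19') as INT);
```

1383

12 days remain in May 2008 after the 19th (31 − 19).
Full months from June 2008 through February 2012 contribute their day counts.
Then 2 days into March 2012.
Total: 12 + 30 + 31 + 31 + 30 + 31 + 30 + 31 + 31 + 28 + 31 + 30 + 31 + 30 + 31 + 31 + 30 + 31 + 30 + 31 + 31 + 28 + 31 + 30 + 31 + 30 + 31 + 31 + 30 + 31 + 30 + 31 + 31 + 28 + 31 + 30 + 31 + 30 + 31 + 31 + 30 + 31 + 30 + 31 + 31 + 29 + 2 = 1383.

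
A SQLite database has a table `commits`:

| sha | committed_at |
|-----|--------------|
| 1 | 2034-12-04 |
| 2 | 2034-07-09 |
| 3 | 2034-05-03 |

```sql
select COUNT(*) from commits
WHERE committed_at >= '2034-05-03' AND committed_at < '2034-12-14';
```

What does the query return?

Rows in [2034-05-03, 2034-12-14): 2034-12-04, 2034-07-09, 2034-05-03 → 3 rows.

3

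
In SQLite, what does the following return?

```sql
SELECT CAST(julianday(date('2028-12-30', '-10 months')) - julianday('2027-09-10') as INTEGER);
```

173

Adding -10 months to 2028-12-30 targets 2028-02-30. February 2028 has only 29 days, so SQLite normalizes the 1-day overflow forward to 2028-03-01.
20 days remain in September 2027 after the 10th (30 − 10).
October 2027: 31 days.
November 2027: 30 days.
December 2027: 31 days.
January 2028: 31 days.
February 2028: 29 days (leap year).
Then 1 day into March 2028.
Total: 20 + 31 + 30 + 31 + 31 + 29 + 1 = 173.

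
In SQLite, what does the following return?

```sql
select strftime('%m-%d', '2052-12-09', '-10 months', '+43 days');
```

First apply '-10 months', '+43 days': 2052-12-09 → 2052-03-23.
`%m-%d` extracts the month-day: 03-23.

03-23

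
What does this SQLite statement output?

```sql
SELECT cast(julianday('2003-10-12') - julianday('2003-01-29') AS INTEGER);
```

256

2 days remain in January 2003 after the 29th (31 − 29).
Full months from February 2003 through September 2003 contribute their day counts.
Then 12 days into October 2003.
Total: 2 + 28 + 31 + 30 + 31 + 30 + 31 + 31 + 30 + 12 = 256.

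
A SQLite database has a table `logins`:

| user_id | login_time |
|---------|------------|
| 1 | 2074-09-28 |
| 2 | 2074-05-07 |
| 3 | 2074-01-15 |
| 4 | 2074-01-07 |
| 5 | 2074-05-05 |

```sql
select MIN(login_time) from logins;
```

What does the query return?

MIN over {2074-01-07, 2074-01-15, 2074-05-05, 2074-05-07, 2074-09-28}.

2074-01-07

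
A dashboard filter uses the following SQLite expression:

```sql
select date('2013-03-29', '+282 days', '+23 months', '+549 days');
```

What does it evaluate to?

2017-06-06

Applying '+282 days' to 2013-03-29: counting 282 days forward gives 2014-01-05.
Adding +23 months to 2014-01-05 gives 2015-12-05.
Applying '+549 days' to 2015-12-05: counting 549 days forward gives 2017-06-06.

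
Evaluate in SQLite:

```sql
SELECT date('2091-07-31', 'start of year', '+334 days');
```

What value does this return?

2091-12-01

`start of year` rewinds 2091-07-31 to 2091-01-01.
Applying '+334 days' to 2091-01-01: counting 334 days forward gives 2091-12-01.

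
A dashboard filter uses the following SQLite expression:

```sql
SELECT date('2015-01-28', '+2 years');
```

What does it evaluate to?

2017-01-28

Adding +2 years to 2015-01-28 gives 2017-01-28.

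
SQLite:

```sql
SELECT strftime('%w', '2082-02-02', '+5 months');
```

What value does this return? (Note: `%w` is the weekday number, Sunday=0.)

4

First apply '+5 months': 2082-02-02 → 2082-07-02.
2082-07-02 is a Thursday; with Sunday=0 that is 4.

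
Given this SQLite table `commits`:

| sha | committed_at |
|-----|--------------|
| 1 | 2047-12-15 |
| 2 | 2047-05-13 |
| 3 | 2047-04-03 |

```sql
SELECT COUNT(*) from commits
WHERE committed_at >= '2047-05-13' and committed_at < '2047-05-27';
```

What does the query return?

1

Rows in [2047-05-13, 2047-05-27): 2047-05-13 → 1 row.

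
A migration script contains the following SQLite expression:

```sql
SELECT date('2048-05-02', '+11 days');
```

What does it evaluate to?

Advancing 11 more days within May lands on 2048-05-13.

2048-05-13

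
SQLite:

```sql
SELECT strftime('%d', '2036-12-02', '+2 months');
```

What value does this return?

02

First apply '+2 months': 2036-12-02 → 2037-02-02.
`%d` extracts the 2-digit day of month: 02.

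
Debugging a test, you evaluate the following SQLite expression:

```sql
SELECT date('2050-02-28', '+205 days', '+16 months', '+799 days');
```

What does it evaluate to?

Applying '+205 days' to 2050-02-28: counting 205 days forward gives 2050-09-21.
Adding +16 months to 2050-09-21 gives 2052-01-21.
Applying '+799 days' to 2052-01-21: counting 799 days forward gives 2054-03-30.

2054-03-30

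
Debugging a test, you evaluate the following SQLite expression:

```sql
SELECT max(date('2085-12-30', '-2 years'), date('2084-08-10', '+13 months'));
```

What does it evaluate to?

2085-09-10

date('2085-12-30', '-2 years') → 2083-12-30.
date('2084-08-10', '+13 months') → 2085-09-10.
Later of the two is 2085-09-10.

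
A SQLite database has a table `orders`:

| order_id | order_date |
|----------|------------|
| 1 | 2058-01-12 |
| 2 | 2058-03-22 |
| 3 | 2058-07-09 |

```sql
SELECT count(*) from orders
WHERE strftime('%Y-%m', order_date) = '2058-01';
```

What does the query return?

1

Rows with year-month 2058-01: 2058-01-12 → 1.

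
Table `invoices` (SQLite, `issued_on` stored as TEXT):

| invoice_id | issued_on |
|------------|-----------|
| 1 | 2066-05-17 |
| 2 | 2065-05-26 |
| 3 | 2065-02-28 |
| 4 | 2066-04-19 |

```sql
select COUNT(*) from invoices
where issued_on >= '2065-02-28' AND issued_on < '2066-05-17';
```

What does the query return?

3

Rows in [2065-02-28, 2066-05-17): 2065-05-26, 2065-02-28, 2066-04-19 → 3 rows.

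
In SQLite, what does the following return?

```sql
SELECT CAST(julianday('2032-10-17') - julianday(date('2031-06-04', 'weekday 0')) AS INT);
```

`weekday 0` advances to the next Sunday; 2031-06-04 is a Wednesday, so it moves forward to 2031-06-08.
22 days remain in June 2031 after the 8th (30 − 8).
Full months from July 2031 through September 2032 contribute their day counts.
Then 17 days into October 2032.
Total: 22 + 31 + 31 + 30 + 31 + 30 + 31 + 31 + 29 + 31 + 30 + 31 + 30 + 31 + 31 + 30 + 17 = 497.

497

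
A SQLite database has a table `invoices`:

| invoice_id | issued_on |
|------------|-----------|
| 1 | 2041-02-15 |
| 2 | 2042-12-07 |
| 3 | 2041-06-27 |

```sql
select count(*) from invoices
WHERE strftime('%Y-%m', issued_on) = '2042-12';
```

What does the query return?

Rows with year-month 2042-12: 2042-12-07 → 1.

1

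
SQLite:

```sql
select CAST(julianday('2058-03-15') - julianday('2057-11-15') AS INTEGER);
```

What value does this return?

120

15 days remain in November 2057 after the 15th (30 − 15).
December 2057: 31 days.
January 2058: 31 days.
February 2058: 28 days.
Then 15 days into March 2058.
Total: 15 + 31 + 31 + 28 + 15 = 120.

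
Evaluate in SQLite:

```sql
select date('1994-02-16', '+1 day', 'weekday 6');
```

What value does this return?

Advancing 1 more day within February lands on 1994-02-17.
`weekday 6` advances to the next Saturday; 1994-02-17 is a Thursday, so it moves forward to 1994-02-19.

1994-02-19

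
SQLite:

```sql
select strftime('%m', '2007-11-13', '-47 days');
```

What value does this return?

09

First apply '-47 days': 2007-11-13 → 2007-09-27.
`%m` extracts the 2-digit month (01-12): 09.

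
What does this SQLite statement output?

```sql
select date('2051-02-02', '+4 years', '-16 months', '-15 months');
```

2052-07-02

Adding +4 years to 2051-02-02 gives 2055-02-02.
Adding -16 months to 2055-02-02 gives 2053-10-02.
Adding -15 months to 2053-10-02 gives 2052-07-02.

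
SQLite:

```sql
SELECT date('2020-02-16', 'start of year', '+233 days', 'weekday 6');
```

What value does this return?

2020-08-22

`start of year` rewinds 2020-02-16 to 2020-01-01.
Applying '+233 days' to 2020-01-01: counting 233 days forward gives 2020-08-21.
`weekday 6` advances to the next Saturday; 2020-08-21 is a Friday, so it moves forward to 2020-08-22.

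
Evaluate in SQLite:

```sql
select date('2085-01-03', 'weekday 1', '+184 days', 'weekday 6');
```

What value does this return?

`weekday 1` advances to the next Monday; 2085-01-03 is a Wednesday, so it moves forward to 2085-01-08.
Applying '+184 days' to 2085-01-08: counting 184 days forward gives 2085-07-11.
`weekday 6` advances to the next Saturday; 2085-07-11 is a Wednesday, so it moves forward to 2085-07-14.

2085-07-14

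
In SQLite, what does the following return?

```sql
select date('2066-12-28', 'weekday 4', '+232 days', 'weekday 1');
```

`weekday 4` advances to the next Thursday; 2066-12-28 is a Tuesday, so it moves forward to 2066-12-30.
Applying '+232 days' to 2066-12-30: counting 232 days forward gives 2067-08-19.
`weekday 1` advances to the next Monday; 2067-08-19 is a Friday, so it moves forward to 2067-08-22.

2067-08-22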